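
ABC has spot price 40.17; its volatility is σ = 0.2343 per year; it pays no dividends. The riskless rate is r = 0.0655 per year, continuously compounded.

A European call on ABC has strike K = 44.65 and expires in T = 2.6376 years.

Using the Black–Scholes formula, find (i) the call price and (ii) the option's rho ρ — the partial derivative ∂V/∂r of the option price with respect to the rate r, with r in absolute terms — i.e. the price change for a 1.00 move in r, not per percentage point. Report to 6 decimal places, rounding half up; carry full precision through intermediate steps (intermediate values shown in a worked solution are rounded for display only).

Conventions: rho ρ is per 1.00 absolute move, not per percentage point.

σ√T = 0.2343·√2.6376 = 0.380519
d₁ = (ln(S/K) + (r+σ²/2)T) / (σ√T) = (ln(40.17/44.65) + (0.0655+0.2343²/2)·2.6376) / 0.380519 = (-0.105734 + 0.245160) / 0.380519 = 0.366411
d₂ = d₁ − σ√T = 0.366411 − 0.380519 = -0.014108
e^{−rT} = 0.841337
N(d₁) = 0.642971,  N(d₂) = 0.494372
Call price V = S·N(d₁) − K·e^{−rT}·N(d₂) = 25.828135 − 18.571422 = 7.256713
ρ = K·T·e^{−rT}·N(d₂) = 48.983982

price = 7.256713
ρ = 48.983982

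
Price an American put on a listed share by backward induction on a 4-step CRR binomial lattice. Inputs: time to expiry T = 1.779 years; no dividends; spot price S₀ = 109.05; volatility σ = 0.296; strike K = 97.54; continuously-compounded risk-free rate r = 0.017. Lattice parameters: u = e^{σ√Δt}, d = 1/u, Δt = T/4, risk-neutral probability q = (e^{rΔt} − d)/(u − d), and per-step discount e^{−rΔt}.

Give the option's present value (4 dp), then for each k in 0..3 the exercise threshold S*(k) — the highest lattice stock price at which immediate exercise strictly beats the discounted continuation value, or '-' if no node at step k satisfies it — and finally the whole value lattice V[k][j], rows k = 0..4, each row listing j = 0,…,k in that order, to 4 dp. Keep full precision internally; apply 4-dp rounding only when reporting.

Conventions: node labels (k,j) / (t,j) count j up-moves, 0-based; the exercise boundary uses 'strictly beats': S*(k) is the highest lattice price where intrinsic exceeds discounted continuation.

price = 10.3221
boundary = - - - 60.3163
tree:
10.3221
16.5143 3.5036
25.4868 6.6595 0.0000
37.2237 12.6583 0.0000 0.0000
48.0287 24.0607 0.0000 0.0000 0.0000

Δt=0.44475  u=1.21823  d=0.82086  q=0.46991  discount=0.99247
step 4 (expiry): payoffs max(K−S,0) = 48.0287 24.0607 0.0000 0.0000 0.0000
step 3: (k=3,j=0): S=60.3163, K−S=37.2237, hold=36.4890 ⇒ V=37.2237 exercise | (k=3,j=1): S=89.5149, K−S=8.0251, hold=12.6583 ⇒ V=12.6583 continue | (k=3,j=2): S=132.8483, K−S=0.0000, hold=0.0000 ⇒ V=0.0000 continue | (k=3,j=3): S=197.1589, K−S=0.0000, hold=0.0000 ⇒ V=0.0000 continue  boundary S*=60.3163
step 2: (k=2,j=0): S=73.4793, K−S=24.0607, hold=25.4868 ⇒ V=25.4868 continue | (k=2,j=1): S=109.0500, K−S=0.0000, hold=6.6595 ⇒ V=6.6595 continue | (k=2,j=2): S=161.8401, K−S=0.0000, hold=0.0000 ⇒ V=0.0000 continue  boundary S*=-
step 1: (k=1,j=0): S=89.5149, K−S=8.0251, hold=16.5143 ⇒ V=16.5143 continue | (k=1,j=1): S=132.8483, K−S=0.0000, hold=3.5036 ⇒ V=3.5036 continue  boundary S*=-
step 0: (k=0,j=0): S=109.0500, K−S=0.0000, hold=10.3221 ⇒ V=10.3221 continue  boundary S*=-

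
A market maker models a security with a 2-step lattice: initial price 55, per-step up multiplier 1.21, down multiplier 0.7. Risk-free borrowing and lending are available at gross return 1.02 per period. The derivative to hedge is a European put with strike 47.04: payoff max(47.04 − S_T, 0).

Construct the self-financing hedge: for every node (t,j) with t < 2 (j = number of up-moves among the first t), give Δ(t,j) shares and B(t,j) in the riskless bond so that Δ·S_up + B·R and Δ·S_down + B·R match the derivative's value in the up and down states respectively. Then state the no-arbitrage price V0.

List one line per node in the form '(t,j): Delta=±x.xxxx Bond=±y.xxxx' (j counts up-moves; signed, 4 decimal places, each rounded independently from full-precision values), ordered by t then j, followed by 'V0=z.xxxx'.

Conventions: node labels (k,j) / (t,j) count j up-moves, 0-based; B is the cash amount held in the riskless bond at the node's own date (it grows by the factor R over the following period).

The replicating-portfolio and risk-neutral prices coincide; use p* = (1.02−0.7)/(1.21−0.7) = 0.6275 for the latter.
Payoffs at expiry: V(2,0)=20.0900, V(2,1)=0.4550, V(2,2)=0.0000
Node (1,0) S=38.5000: V=(p*·0.4550+(1−p*)·20.0900)/1.02=7.6176; Δ=(0.4550−20.0900)/(46.5850−26.9500)=-1.0000; B=V−Δ·S=46.1176
Node (1,1) S=66.5500: V=(p*·0.0000+(1−p*)·0.4550)/1.02=0.1662; Δ=(0.0000−0.4550)/(80.5255−46.5850)=-0.0134; B=V−Δ·S=1.0583
Node (0,0) S=55.0000: V=(p*·0.1662+(1−p*)·7.6176)/1.02=2.8845; Δ=(0.1662−7.6176)/(66.5500−38.5000)=-0.2656; B=V−Δ·S=17.4952
Verification: the root portfolio costs Δ(0,0)·S0 + B(0,0) = 2.8845, matching V0.

(0,0): Delta=-0.2656 Bond=17.4952
(1,0): Delta=-1.0000 Bond=46.1176
(1,1): Delta=-0.0134 Bond=1.0583
V0=2.8845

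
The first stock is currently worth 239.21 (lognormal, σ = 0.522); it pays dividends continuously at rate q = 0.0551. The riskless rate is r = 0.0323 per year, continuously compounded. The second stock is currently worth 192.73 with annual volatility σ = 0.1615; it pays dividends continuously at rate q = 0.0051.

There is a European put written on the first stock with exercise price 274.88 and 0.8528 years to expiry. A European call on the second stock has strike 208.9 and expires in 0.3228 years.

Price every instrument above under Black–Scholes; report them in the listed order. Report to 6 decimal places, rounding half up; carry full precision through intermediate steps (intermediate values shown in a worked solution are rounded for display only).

price(the first stock put K=274.88) = 69.263904
price(the second stock call K=208.9) = 2.267743

[the first stock put K=274.88]
σ√T = 0.522·√0.8528 = 0.482052
d₁ = (ln(S/K) + (r−q+σ²/2)T) / (σ√T) = (ln(239.21/274.88) + (0.0323−0.0551+0.522²/2)·0.8528) / 0.482052 = (-0.138993 + 0.096743) / 0.482052 = -0.087645
d₂ = d₁ − σ√T = -0.087645 − 0.482052 = -0.569697
e^{−rT} = 0.972830
e^{−qT} = 0.954098
N(−d₁) = 0.534921,  N(−d₂) = 0.715558
price = K·e^{−rT}·N(−d₂) − S·e^{−qT}·N(−d₁) = 191.348665 − 122.084761 = 69.263904
[the second stock call K=208.9]
σ√T = 0.1615·√0.3228 = 0.091757
d₁ = (ln(S/K) + (r−q+σ²/2)T) / (σ√T) = (ln(192.73/208.9) + (0.0323−0.0051+0.1615²/2)·0.3228) / 0.091757 = (-0.080565 + 0.012990) / 0.091757 = -0.736462
d₂ = d₁ − σ√T = -0.736462 − 0.091757 = -0.828219
e^{−rT} = 0.989628
e^{−qT} = 0.998355
N(d₁) = 0.230725,  N(d₂) = 0.203773
price = S·e^{−qT}·N(d₁) − K·e^{−rT}·N(d₂) = 44.394424 − 42.126680 = 2.267743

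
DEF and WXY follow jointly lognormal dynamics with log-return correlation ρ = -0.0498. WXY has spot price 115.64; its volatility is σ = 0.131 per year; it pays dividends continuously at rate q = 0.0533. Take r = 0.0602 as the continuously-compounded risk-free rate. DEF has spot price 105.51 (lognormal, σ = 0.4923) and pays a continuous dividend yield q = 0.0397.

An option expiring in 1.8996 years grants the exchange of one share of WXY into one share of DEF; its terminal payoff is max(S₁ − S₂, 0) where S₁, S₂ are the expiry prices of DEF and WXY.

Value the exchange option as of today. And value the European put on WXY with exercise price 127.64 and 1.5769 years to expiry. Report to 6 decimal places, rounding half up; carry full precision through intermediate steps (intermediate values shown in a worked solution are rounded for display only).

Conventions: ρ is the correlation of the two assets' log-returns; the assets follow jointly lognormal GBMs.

σ_eff = √(σ₁² + σ₂² − 2ρσ₁σ₂) = √(0.4923² + 0.131² − 2·-0.0498·0.4923·0.131) = 0.515697
d₁ = (ln(S₁/S₂) + (q₂ − q₁ + σ_eff²/2)T) / (σ_eff√T) = (ln(105.51/115.64) + (0.0533 − 0.0397 + 0.132972)·1.8996) / 0.710765 = 0.262747
d₂ = d₁ − σ_eff√T = 0.262747 − 0.710765 = -0.448017
N(d₁) = 0.603627,  N(d₂) = 0.327070
V = S₁·e^{−q₁T}·N(d₁) − S₂·e^{−q₂T}·N(d₂) = 59.062336 − 34.180431 = 24.881905
[vanilla: WXY put K=127.64]
σ√T = 0.131·√1.5769 = 0.164503
d₁ = (ln(S/K) + (r−q+σ²/2)T) / (σ√T) = (ln(115.64/127.64) + (0.0602−0.0533+0.131²/2)·1.5769) / 0.164503 = (-0.098732 + 0.024411) / 0.164503 = -0.451790
d₂ = d₁ − σ√T = -0.451790 − 0.164503 = -0.616293
e^{−rT} = 0.909437
e^{−qT} = 0.919386
N(−d₁) = 0.674290,  N(−d₂) = 0.731149
price = K·e^{−rT}·N(−d₂) − S·e^{−qT}·N(−d₁) = 84.872215 − 71.689034 = 13.183181

exchange price = 24.881905
price(WXY put K=127.64) = 13.183181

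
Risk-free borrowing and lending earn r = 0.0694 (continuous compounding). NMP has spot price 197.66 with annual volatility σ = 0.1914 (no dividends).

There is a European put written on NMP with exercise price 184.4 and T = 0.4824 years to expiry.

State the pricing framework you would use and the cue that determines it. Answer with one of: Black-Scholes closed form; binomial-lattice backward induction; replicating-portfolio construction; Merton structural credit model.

Key observation: with NMP following a GBM at constant σ and r, the European put struck at 184.4 prices in closed form — nothing here needs a stepwise model or a balance sheet.

framework: Black-Scholes closed form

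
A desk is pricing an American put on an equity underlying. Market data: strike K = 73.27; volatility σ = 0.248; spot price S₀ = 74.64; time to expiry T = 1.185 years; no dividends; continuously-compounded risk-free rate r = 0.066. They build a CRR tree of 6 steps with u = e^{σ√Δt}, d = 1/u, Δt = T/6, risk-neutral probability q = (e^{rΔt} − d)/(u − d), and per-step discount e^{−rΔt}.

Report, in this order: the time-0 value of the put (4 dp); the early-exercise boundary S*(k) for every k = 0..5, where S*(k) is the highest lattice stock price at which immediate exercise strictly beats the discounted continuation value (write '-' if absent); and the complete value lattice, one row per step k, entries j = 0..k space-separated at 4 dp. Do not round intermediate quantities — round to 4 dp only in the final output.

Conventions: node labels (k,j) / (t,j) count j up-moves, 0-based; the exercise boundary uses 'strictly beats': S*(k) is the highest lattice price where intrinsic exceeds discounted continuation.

Δt=0.19750, u=1.11652, d=0.89564, q=0.53188, disc=e^(-rΔt)=0.98705
k=6 terminal: V=max(K-S,0) → 34.7416 25.2402 13.3956 0.0000 0.0000 0.0000 0.0000
k=5: j=0 S=43.0176 intr=30.2524 cont=29.3036 V=30.2524[EX]; j=1 S=53.6261 intr=19.6439 cont=18.6950 V=19.6439[EX]; j=2 S=66.8508 intr=6.4192 cont=6.1896 V=6.4192[EX]; j=3 S=83.3368 intr=0.0000 cont=0.0000 V=0.0000[hold]; j=4 S=103.8884 intr=0.0000 cont=0.0000 V=0.0000[hold]; j=5 S=129.5083 intr=0.0000 cont=0.0000 V=0.0000[hold]  S*(5)=66.8508
k=4: j=0 S=48.0298 intr=25.2402 cont=24.2913 V=25.2402[EX]; j=1 S=59.8744 intr=13.3956 cont=12.4467 V=13.3956[EX]; j=2 S=74.6400 intr=0.0000 cont=2.9661 V=2.9661[hold]; j=3 S=93.0469 intr=0.0000 cont=0.0000 V=0.0000[hold]; j=4 S=115.9931 intr=0.0000 cont=0.0000 V=0.0000[hold]  S*(4)=59.8744
k=3: j=0 S=53.6261 intr=19.6439 cont=18.6950 V=19.6439[EX]; j=1 S=66.8508 intr=6.4192 cont=7.7467 V=7.7467[hold]; j=2 S=83.3368 intr=0.0000 cont=1.3705 V=1.3705[hold]; j=3 S=103.8884 intr=0.0000 cont=0.0000 V=0.0000[hold]  S*(3)=53.6261
k=2: j=0 S=59.8744 intr=13.3956 cont=13.1436 V=13.3956[EX]; j=1 S=74.6400 intr=0.0000 cont=4.2990 V=4.2990[hold]; j=2 S=93.0469 intr=0.0000 cont=0.6333 V=0.6333[hold]  S*(2)=59.8744
k=1: j=0 S=66.8508 intr=6.4192 cont=8.4465 V=8.4465[hold]; j=1 S=83.3368 intr=0.0000 cont=2.3188 V=2.3188[hold]  S*(1)=-
k=0: j=0 S=74.6400 intr=0.0000 cont=5.1202 V=5.1202[hold]  S*(0)=-

price = 5.1202
boundary = - - 59.8744 53.6261 59.8744 66.8508
tree:
5.1202
8.4465 2.3188
13.3956 4.2990 0.6333
19.6439 7.7467 1.3705 0.0000
25.2402 13.3956 2.9661 0.0000 0.0000
30.2524 19.6439 6.4192 0.0000 0.0000 0.0000
34.7416 25.2402 13.3956 0.0000 0.0000 0.0000 0.0000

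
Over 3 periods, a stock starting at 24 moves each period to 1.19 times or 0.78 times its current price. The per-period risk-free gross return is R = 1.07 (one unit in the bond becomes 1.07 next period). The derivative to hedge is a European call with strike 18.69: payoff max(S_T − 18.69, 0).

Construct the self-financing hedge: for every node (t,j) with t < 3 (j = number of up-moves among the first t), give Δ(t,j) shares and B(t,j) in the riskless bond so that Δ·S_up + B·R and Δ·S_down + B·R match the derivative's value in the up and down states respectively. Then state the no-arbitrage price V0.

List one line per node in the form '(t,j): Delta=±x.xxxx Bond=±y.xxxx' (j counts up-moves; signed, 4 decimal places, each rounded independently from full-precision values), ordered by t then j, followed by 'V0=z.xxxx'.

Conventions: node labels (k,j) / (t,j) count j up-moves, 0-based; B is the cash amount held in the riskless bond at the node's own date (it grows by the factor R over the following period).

(0,0): Delta=0.9062 Bond=-12.6606
(1,0): Delta=0.6735 Bond=-9.1903
(1,1): Delta=0.9693 Bond=-15.3495
(2,0): Delta=0.0000 Bond=0.0000
(2,1): Delta=0.8561 Bond=-13.9027
(2,2): Delta=1.0000 Bond=-17.4673
V0=9.0878

Under the risk-neutral measure, an up-move has probability p* = (R−d)/(u−d) = 0.7073 and values discount at R = 1.07.
At maturity the claim pays: V(3,0)=0.0000, V(3,1)=0.0000, V(3,2)=7.8194, V(3,3)=21.7538
(2,0): S=14.6016. Δ = (V_up−V_dn)/(S_up−S_dn) = (0.0000−0.0000)/(17.3759−11.3892) = 0.0000. V = [p*·0.0000 + (1−p*)·0.0000]/1.07 = 0.0000. B = V − Δ·S = 0.0000.
(2,1): S=22.2768. Δ = (V_up−V_dn)/(S_up−S_dn) = (7.8194−0.0000)/(26.5094−17.3759) = 0.8561. V = [p*·7.8194 + (1−p*)·0.0000]/1.07 = 5.1690. B = V − Δ·S = -13.9027.
(2,2): S=33.9864. Δ = (V_up−V_dn)/(S_up−S_dn) = (21.7538−7.8194)/(40.4438−26.5094) = 1.0000. V = [p*·21.7538 + (1−p*)·7.8194]/1.07 = 16.5191. B = V − Δ·S = -17.4673.
(1,0): S=18.7200. Δ = (V_up−V_dn)/(S_up−S_dn) = (5.1690−0.0000)/(22.2768−14.6016) = 0.6735. V = [p*·5.1690 + (1−p*)·0.0000]/1.07 = 3.4169. B = V − Δ·S = -9.1903.
(1,1): S=28.5600. Δ = (V_up−V_dn)/(S_up−S_dn) = (16.5191−5.1690)/(33.9864−22.2768) = 0.9693. V = [p*·16.5191 + (1−p*)·5.1690]/1.07 = 12.3338. B = V − Δ·S = -15.3495.
(0,0): S=24.0000. Δ = (V_up−V_dn)/(S_up−S_dn) = (12.3338−3.4169)/(28.5600−18.7200) = 0.9062. V = [p*·12.3338 + (1−p*)·3.4169]/1.07 = 9.0878. B = V − Δ·S = -12.6606.
Verification: the root portfolio costs Δ(0,0)·S0 + B(0,0) = 9.0878, matching V0.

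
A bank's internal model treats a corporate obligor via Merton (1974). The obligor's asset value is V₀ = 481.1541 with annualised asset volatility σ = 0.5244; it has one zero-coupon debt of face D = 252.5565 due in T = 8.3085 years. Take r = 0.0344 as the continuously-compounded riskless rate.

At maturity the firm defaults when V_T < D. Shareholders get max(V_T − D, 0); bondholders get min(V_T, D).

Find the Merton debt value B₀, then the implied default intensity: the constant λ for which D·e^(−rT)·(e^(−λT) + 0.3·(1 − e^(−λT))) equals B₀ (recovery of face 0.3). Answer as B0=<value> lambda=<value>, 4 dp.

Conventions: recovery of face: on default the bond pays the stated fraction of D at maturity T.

Equity is a call on the firm's assets struck at D = 252.5565:
d₁ = [ln(V₀/D) + (r + σ²/2)T] / (σ√T)
   = [ln(481.1541/252.5565) + (0.0344 + 0.5·0.5244²)·8.3085] / (0.5244·√8.3085)
   = [0.644553 + 1.428212] / 1.511555 = 1.371279
d₂ = d₁ − σ√T = 1.371279 − 1.511555 = -0.140276
N(d₁) = 0.914856,  N(d₂) = 0.444221,  e^(−rT) = 0.751404
E₀ = V₀·N(d₁) − D·e^(−rT)·N(d₂)
   = 481.1541·0.914856 − 252.5565·0.751404·0.444221 = 355.886090
B₀ = V₀ − E₀ = 481.1541 − 355.886090 = 125.268010
e^(−λT) = (B₀·e^(rT)/D − 0.3)/(1 − 0.3) = (125.2680·1.330843/252.5565 − 0.3)/0.7 = 0.51442555
λ = −ln(0.51442555)/8.3085 = 0.080003

B0=125.2680 lambda=0.0800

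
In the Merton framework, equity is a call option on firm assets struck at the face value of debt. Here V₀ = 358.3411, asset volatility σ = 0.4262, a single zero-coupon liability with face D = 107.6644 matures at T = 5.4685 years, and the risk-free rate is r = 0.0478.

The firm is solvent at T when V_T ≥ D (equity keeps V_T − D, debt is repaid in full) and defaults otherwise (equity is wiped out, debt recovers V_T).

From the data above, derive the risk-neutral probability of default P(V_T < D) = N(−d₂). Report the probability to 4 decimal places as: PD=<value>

PD=0.1659

Equity is a call on the firm's assets struck at D = 107.6644:
d₁ = [ln(V₀/D) + (r + σ²/2)T] / (σ√T)
   = [ln(358.3411/107.6644) + (0.0478 + 0.5·0.4262²)·5.4685] / (0.4262·√5.4685)
   = [1.202466 + 0.758061] / 0.996661 = 1.967095
d₂ = d₁ − σ√T = 1.967095 − 0.996661 = 0.970434
risk-neutral PD = N(−d₂) = N(-0.970434) = 0.165915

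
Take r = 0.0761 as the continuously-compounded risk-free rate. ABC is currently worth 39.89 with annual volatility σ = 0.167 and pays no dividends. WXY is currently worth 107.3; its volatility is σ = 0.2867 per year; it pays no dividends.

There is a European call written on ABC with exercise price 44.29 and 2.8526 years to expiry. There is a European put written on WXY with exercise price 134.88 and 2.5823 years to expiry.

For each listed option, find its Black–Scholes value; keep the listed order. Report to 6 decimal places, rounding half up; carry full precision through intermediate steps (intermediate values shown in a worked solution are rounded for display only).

[ABC call K=44.29]
σ√T = 0.167·√2.8526 = 0.282057
d₁ = (ln(S/K) + (r+σ²/2)T) / (σ√T) = (ln(39.89/44.29) + (0.0761+0.167²/2)·2.8526) / 0.282057 = (-0.104633 + 0.256861) / 0.282057 = 0.539705
d₂ = d₁ − σ√T = 0.539705 − 0.282057 = 0.257648
e^{−rT} = 0.804863
N(d₁) = 0.705300,  N(d₂) = 0.601661
price = S·N(d₁) − K·e^{−rT}·N(d₂) = 28.134412 − 21.447642 = 6.686771
[WXY put K=134.88]
σ√T = 0.2867·√2.5823 = 0.460714
d₁ = (ln(S/K) + (r+σ²/2)T) / (σ√T) = (ln(107.3/134.88) + (0.0761+0.2867²/2)·2.5823) / 0.460714 = (-0.228757 + 0.302642) / 0.460714 = 0.160370
d₂ = d₁ − σ√T = 0.160370 − 0.460714 = -0.300343
e^{−rT} = 0.821591
N(−d₁) = 0.436295,  N(−d₂) = 0.618042
price = K·e^{−rT}·N(−d₂) − S·N(−d₁) = 68.489077 − 46.814428 = 21.674649

price(ABC call K=44.29) = 6.686771
price(WXY put K=134.88) = 21.674649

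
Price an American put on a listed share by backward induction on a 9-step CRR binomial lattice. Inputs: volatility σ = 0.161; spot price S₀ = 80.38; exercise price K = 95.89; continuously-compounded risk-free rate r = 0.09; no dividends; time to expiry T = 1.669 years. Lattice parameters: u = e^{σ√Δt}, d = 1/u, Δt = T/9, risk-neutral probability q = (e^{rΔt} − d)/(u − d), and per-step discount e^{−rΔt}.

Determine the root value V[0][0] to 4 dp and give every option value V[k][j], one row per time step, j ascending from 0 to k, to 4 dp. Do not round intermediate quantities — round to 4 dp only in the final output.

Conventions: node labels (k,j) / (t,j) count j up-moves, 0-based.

price = 15.5100
tree:
15.5100
20.8941 9.7394
25.9175 15.5100 5.3119
30.6045 20.8941 9.7394 2.5565
34.9775 25.9175 15.5100 5.0771 0.9749
39.0576 30.6045 20.8941 9.7394 2.1611 0.2241
42.8644 34.9775 25.9175 15.5100 4.6710 0.5755 0.0000
46.4162 39.0576 30.6045 20.8941 9.7394 1.4775 0.0000 0.0000
49.7301 42.8644 34.9775 25.9175 15.5100 3.7934 0.0000 0.0000 0.0000
52.8221 46.4162 39.0576 30.6045 20.8941 9.7394 0.0000 0.0000 0.0000 0.0000

Δt=0.18544  u=1.07179  d=0.93302  q=0.60395  discount=0.98345
step 9 (expiry): payoffs max(K−S,0) = 52.8221 46.4162 39.0576 30.6045 20.8941 9.7394 0.0000 0.0000 0.0000 0.0000
k=8: (k=8,j=0): S=46.1599, K−S=49.7301, hold=48.1430 ⇒ V=49.7301 exercise | (k=8,j=1): S=53.0256, K−S=42.8644, hold=41.2773 ⇒ V=42.8644 exercise | (k=8,j=2): S=60.9125, K−S=34.9775, hold=33.3904 ⇒ V=34.9775 exercise | (k=8,j=3): S=69.9725, K−S=25.9175, hold=24.3304 ⇒ V=25.9175 exercise | (k=8,j=4): S=80.3800, K−S=15.5100, hold=13.9229 ⇒ V=15.5100 exercise | (k=8,j=5): S=92.3355, K−S=3.5545, hold=3.7934 ⇒ V=3.7934 continue | (k=8,j=6): S=106.0693, K−S=0.0000, hold=0.0000 ⇒ V=0.0000 continue | (k=8,j=7): S=121.8458, K−S=0.0000, hold=0.0000 ⇒ V=0.0000 continue | (k=8,j=8): S=139.9689, K−S=0.0000, hold=0.0000 ⇒ V=0.0000 continue
k=7: (k=7,j=0): S=49.4738, K−S=46.4162, hold=44.8291 ⇒ V=46.4162 exercise | (k=7,j=1): S=56.8324, K−S=39.0576, hold=37.4705 ⇒ V=39.0576 exercise | (k=7,j=2): S=65.2855, K−S=30.6045, hold=29.0174 ⇒ V=30.6045 exercise | (k=7,j=3): S=74.9959, K−S=20.8941, hold=19.3070 ⇒ V=20.8941 exercise | (k=7,j=4): S=86.1506, K−S=9.7394, hold=8.2942 ⇒ V=9.7394 exercise | (k=7,j=5): S=98.9645, K−S=0.0000, hold=1.4775 ⇒ V=1.4775 continue | (k=7,j=6): S=113.6842, K−S=0.0000, hold=0.0000 ⇒ V=0.0000 continue | (k=7,j=7): S=130.5934, K−S=0.0000, hold=0.0000 ⇒ V=0.0000 continue
k=6: (k=6,j=0): S=53.0256, K−S=42.8644, hold=41.2773 ⇒ V=42.8644 exercise | (k=6,j=1): S=60.9125, K−S=34.9775, hold=33.3904 ⇒ V=34.9775 exercise | (k=6,j=2): S=69.9725, K−S=25.9175, hold=24.3304 ⇒ V=25.9175 exercise | (k=6,j=3): S=80.3800, K−S=15.5100, hold=13.9229 ⇒ V=15.5100 exercise | (k=6,j=4): S=92.3355, K−S=3.5545, hold=4.6710 ⇒ V=4.6710 continue | (k=6,j=5): S=106.0693, K−S=0.0000, hold=0.5755 ⇒ V=0.5755 continue | (k=6,j=6): S=121.8458, K−S=0.0000, hold=0.0000 ⇒ V=0.0000 continue
k=5: (k=5,j=0): S=56.8324, K−S=39.0576, hold=37.4705 ⇒ V=39.0576 exercise | (k=5,j=1): S=65.2855, K−S=30.6045, hold=29.0174 ⇒ V=30.6045 exercise | (k=5,j=2): S=74.9959, K−S=20.8941, hold=19.3070 ⇒ V=20.8941 exercise | (k=5,j=3): S=86.1506, K−S=9.7394, hold=8.8154 ⇒ V=9.7394 exercise | (k=5,j=4): S=98.9645, K−S=0.0000, hold=2.1611 ⇒ V=2.1611 continue | (k=5,j=5): S=113.6842, K−S=0.0000, hold=0.2241 ⇒ V=0.2241 continue
k=4: (k=4,j=0): S=60.9125, K−S=34.9775, hold=33.3904 ⇒ V=34.9775 exercise | (k=4,j=1): S=69.9725, K−S=25.9175, hold=24.3304 ⇒ V=25.9175 exercise | (k=4,j=2): S=80.3800, K−S=15.5100, hold=13.9229 ⇒ V=15.5100 exercise | (k=4,j=3): S=92.3355, K−S=3.5545, hold=5.0771 ⇒ V=5.0771 continue | (k=4,j=4): S=106.0693, K−S=0.0000, hold=0.9749 ⇒ V=0.9749 continue
k=3: (k=3,j=0): S=65.2855, K−S=30.6045, hold=29.0174 ⇒ V=30.6045 exercise | (k=3,j=1): S=74.9959, K−S=20.8941, hold=19.3070 ⇒ V=20.8941 exercise | (k=3,j=2): S=86.1506, K−S=9.7394, hold=9.0566 ⇒ V=9.7394 exercise | (k=3,j=3): S=98.9645, K−S=0.0000, hold=2.5565 ⇒ V=2.5565 continue
k=2: (k=2,j=0): S=69.9725, K−S=25.9175, hold=24.3304 ⇒ V=25.9175 exercise | (k=2,j=1): S=80.3800, K−S=15.5100, hold=13.9229 ⇒ V=15.5100 exercise | (k=2,j=2): S=92.3355, K−S=3.5545, hold=5.3119 ⇒ V=5.3119 continue
k=1: (k=1,j=0): S=74.9959, K−S=20.8941, hold=19.3070 ⇒ V=20.8941 exercise | (k=1,j=1): S=86.1506, K−S=9.7394, hold=9.1961 ⇒ V=9.7394 exercise
k=0: (k=0,j=0): S=80.3800, K−S=15.5100, hold=13.9229 ⇒ V=15.5100 exercise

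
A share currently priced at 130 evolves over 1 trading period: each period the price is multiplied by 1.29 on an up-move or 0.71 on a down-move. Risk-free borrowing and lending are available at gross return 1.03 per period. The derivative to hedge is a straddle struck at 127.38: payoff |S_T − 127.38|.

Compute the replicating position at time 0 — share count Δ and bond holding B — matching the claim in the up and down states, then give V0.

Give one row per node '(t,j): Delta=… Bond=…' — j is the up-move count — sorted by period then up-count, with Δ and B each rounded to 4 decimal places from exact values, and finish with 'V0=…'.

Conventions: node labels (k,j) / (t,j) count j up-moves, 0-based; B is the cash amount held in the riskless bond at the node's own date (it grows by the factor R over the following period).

Under the risk-neutral measure, an up-move has probability p* = (R−d)/(u−d) = 0.5517 and values discount at R = 1.03.
Expiry values: V(1,0)=35.0800, V(1,1)=40.3200
(0,0): S=130.0000. Δ = (V_up−V_dn)/(S_up−S_dn) = (40.3200−35.0800)/(167.7000−92.3000) = 0.0695. V = [p*·40.3200 + (1−p*)·35.0800]/1.03 = 36.8651. B = V − Δ·S = 27.8306.
Check: Δ(0,0)·S0 + B(0,0) = 36.8651 = V0.

(0,0): Delta=0.0695 Bond=27.8306
V0=36.8651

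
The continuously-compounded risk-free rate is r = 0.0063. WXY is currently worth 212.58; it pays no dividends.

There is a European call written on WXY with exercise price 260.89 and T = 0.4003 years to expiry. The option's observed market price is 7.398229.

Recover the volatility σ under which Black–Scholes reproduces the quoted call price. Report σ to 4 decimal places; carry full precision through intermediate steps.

At σ = 0.4062 the Black–Scholes value reproduces the quote:
σ√T = 0.4062·√0.4003 = 0.257000
d₁ = (ln(S/K) + (r+σ²/2)T) / (σ√T) = (ln(212.58/260.89) + (0.0063+0.4062²/2)·0.4003) / 0.257000 = (-0.204780 + 0.035546) / 0.257000 = -0.658499
d₂ = d₁ − σ√T = -0.658499 − 0.257000 = -0.915499
e^{−rT} = 0.997481
N(d₁) = 0.255109,  N(d₂) = 0.179965
V = S·N(d₁) − K·e^{−rT}·N(d₂) = 54.231005 − 46.832777 = 7.398229 (equal to the quote); since ∂V/∂σ > 0 for all σ, the implied volatility is unique

sigma = 0.4062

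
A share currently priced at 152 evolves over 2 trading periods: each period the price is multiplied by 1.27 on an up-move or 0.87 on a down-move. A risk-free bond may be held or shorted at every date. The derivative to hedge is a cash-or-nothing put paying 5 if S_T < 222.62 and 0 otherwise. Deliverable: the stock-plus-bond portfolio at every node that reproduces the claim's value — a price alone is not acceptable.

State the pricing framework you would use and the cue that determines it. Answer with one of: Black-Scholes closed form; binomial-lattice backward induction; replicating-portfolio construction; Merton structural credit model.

Key observation: the mandate to exhibit the hedge at every date and state singles out the replicating-portfolio construction on the 2-period tree with factors 1.27 and 0.87 from 152.

framework: replicating-portfolio construction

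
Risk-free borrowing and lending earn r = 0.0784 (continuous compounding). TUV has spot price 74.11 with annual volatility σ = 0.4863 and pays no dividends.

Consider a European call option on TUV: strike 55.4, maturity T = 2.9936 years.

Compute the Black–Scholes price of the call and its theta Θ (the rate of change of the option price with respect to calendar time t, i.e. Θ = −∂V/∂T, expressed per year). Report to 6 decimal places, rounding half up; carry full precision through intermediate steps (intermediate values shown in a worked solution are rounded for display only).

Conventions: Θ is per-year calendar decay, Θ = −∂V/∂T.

price = 37.701317
Θ = -4.400693

σ√T = 0.4863·√2.9936 = 0.841397
d₁ = (ln(S/K) + (r+σ²/2)T) / (σ√T) = (ln(74.11/55.4) + (0.0784+0.4863²/2)·2.9936) / 0.841397 = (0.290971 + 0.588673) / 0.841397 = 1.045456
d₂ = d₁ − σ√T = 1.045456 − 0.841397 = 0.204059
e^{−rT} = 0.790809
N(d₁) = 0.852094,  N(d₂) = 0.580846
Call price V = S·N(d₁) − K·e^{−rT}·N(d₂) = 63.148676 − 25.447359 = 37.701317
φ(d₁) = (1/√(2π))·e^{−d₁²/2} = 0.230979
Θ = −S·φ(d₁)·σ/(2√T) − r·K·e^{−rT}·N(d₂) = −2.405620 − 1.995073 = -4.400693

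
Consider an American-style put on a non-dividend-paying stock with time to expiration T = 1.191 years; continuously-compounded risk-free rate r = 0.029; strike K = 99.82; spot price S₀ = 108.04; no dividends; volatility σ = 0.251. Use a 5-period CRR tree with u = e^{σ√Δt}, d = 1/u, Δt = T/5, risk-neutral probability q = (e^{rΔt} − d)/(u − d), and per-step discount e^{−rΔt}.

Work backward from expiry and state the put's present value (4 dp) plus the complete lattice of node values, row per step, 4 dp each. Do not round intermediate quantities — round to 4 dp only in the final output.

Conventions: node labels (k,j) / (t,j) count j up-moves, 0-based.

price = 6.6855
tree:
6.6855
10.7507 2.6747
16.7542 4.8399 0.5261
25.0068 8.6564 1.0545 0.0000
33.6325 15.2570 2.1137 0.0000 0.0000
41.2637 25.0068 4.2366 0.0000 0.0000 0.0000

Δt=0.23820, u=1.13032, d=0.88470, q=0.49763, disc=e^(-rΔt)=0.99312
k=5 terminal: V=max(K-S,0) → 41.2637 25.0068 4.2366 0.0000 0.0000 0.0000
k=4: j=0 S=66.1875 intr=33.6325 cont=32.9453 V=33.6325[EX]; j=1 S=84.5630 intr=15.2570 cont=14.5698 V=15.2570[EX]; j=2 S=108.0400 intr=0.0000 cont=2.1137 V=2.1137[hold]; j=3 S=138.0349 intr=0.0000 cont=0.0000 V=0.0000[hold]; j=4 S=176.3571 intr=0.0000 cont=0.0000 V=0.0000[hold]
k=3: j=0 S=74.8132 intr=25.0068 cont=24.3196 V=25.0068[EX]; j=1 S=95.5834 intr=4.2366 cont=8.6564 V=8.6564[hold]; j=2 S=122.1200 intr=0.0000 cont=1.0545 V=1.0545[hold]; j=3 S=156.0238 intr=0.0000 cont=0.0000 V=0.0000[hold]
k=2: j=0 S=84.5630 intr=15.2570 cont=16.7542 V=16.7542[hold]; j=1 S=108.0400 intr=0.0000 cont=4.8399 V=4.8399[hold]; j=2 S=138.0349 intr=0.0000 cont=0.5261 V=0.5261[hold]
k=1: j=0 S=95.5834 intr=4.2366 cont=10.7507 V=10.7507[hold]; j=1 S=122.1200 intr=0.0000 cont=2.6747 V=2.6747[hold]
k=0: j=0 S=108.0400 intr=0.0000 cont=6.6855 V=6.6855[hold]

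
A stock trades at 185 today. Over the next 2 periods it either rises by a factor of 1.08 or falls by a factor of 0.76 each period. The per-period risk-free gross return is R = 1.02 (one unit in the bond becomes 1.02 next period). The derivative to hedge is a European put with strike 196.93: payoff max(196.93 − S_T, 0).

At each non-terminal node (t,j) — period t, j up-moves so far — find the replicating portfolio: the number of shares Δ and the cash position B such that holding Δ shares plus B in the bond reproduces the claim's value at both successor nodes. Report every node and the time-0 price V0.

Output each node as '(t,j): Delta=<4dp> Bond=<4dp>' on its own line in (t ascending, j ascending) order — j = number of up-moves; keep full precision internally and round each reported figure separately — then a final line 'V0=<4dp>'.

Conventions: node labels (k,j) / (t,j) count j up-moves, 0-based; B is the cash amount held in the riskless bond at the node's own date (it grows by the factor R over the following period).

Arbitrage-free pricing uses the up-move probability p* = (R−d)/(u−d) = 0.8125, discounting each step at R = 1.02.
Terminal payoffs: V(2,0)=90.0740, V(2,1)=45.0820, V(2,2)=0.0000
(1,0): S=140.6000. Δ = (V_up−V_dn)/(S_up−S_dn) = (45.0820−90.0740)/(151.8480−106.8560) = -1.0000. V = [p*·45.0820 + (1−p*)·90.0740]/1.02 = 52.4686. B = V − Δ·S = 193.0686.
(1,1): S=199.8000. Δ = (V_up−V_dn)/(S_up−S_dn) = (0.0000−45.0820)/(215.7840−151.8480) = -0.7051. V = [p*·0.0000 + (1−p*)·45.0820]/1.02 = 8.2871. B = V − Δ·S = 149.1684.
(0,0): S=185.0000. Δ = (V_up−V_dn)/(S_up−S_dn) = (8.2871−52.4686)/(199.8000−140.6000) = -0.7463. V = [p*·8.2871 + (1−p*)·52.4686]/1.02 = 16.2462. B = V − Δ·S = 154.3134.
Sanity check at the root: Δ(0,0)·S0 + B(0,0) reproduces V0 = 16.2462.

(0,0): Delta=-0.7463 Bond=154.3134
(1,0): Delta=-1.0000 Bond=193.0686
(1,1): Delta=-0.7051 Bond=149.1684
V0=16.2462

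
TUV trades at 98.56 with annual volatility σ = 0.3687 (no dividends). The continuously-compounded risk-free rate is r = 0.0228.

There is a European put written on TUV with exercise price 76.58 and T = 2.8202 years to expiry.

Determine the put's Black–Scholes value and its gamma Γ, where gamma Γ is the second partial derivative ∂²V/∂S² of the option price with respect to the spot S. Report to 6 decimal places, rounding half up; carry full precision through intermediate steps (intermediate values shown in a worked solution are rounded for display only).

σ√T = 0.3687·√2.8202 = 0.619175
d₁ = (ln(S/K) + (r+σ²/2)T) / (σ√T) = (ln(98.56/76.58) + (0.0228+0.3687²/2)·2.8202) / 0.619175 = (0.252330 + 0.255989) / 0.619175 = 0.820962
d₂ = d₁ − σ√T = 0.820962 − 0.619175 = 0.201787
e^{−rT} = 0.937723
N(−d₁) = 0.205834,  N(−d₂) = 0.420042
Put price V = K·e^{−rT}·N(−d₂) − S·N(−d₁) = 30.163532 − 20.286999 = 9.876533
φ(d₁) = (1/√(2π))·e^{−d₁²/2} = 0.284812
Γ = φ(d₁) / (S·σ·√T) = 0.004667

price = 9.876533
Γ = 0.004667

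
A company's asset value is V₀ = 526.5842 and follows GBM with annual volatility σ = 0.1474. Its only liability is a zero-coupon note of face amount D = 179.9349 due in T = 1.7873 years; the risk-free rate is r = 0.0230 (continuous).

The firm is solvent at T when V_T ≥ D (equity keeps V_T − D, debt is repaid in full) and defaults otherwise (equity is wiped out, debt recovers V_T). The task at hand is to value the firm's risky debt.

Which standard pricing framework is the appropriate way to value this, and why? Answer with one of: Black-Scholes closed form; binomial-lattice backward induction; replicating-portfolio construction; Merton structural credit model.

Key observation: the asked-for credit quantity lives on the firm's capital structure — asset value, asset volatility, debt face 179.9349 — which is the structural model's domain.

framework: Merton structural credit model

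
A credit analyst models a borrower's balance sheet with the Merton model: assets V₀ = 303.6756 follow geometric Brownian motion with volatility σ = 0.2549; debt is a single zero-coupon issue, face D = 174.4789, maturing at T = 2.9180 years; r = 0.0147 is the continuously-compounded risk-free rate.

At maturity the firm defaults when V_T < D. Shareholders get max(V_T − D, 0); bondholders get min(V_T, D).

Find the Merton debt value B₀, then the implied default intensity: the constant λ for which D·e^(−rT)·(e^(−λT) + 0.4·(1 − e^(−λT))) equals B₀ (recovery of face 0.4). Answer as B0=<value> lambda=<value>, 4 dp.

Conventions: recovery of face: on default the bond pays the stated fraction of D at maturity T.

B0=163.3846 lambda=0.0131

With assets at 303.6756 and a single debt payment of 174.4789 at 2.9180 years:
d₁ = [ln(V₀/D) + (r + σ²/2)T] / (σ√T)
   = [ln(303.6756/174.4789) + (0.0147 + 0.5·0.2549²)·2.9180] / (0.2549·√2.9180)
   = [0.554156 + 0.137692] / 0.435424 = 1.588906
d₂ = d₁ − σ√T = 1.588906 − 0.435424 = 1.153482
N(d₁) = 0.943959,  N(d₂) = 0.875644,  e^(−rT) = 0.958012
E₀ = V₀·N(d₁) − D·e^(−rT)·N(d₂)
   = 303.6756·0.943959 − 174.4789·0.958012·0.875644 = 140.290957
B₀ = V₀ − E₀ = 303.6756 − 140.290957 = 163.384643
e^(−λT) = (B₀·e^(rT)/D − 0.4)/(1 − 0.4) = (163.3846·1.043828/174.4789 − 0.4)/0.6 = 0.96242620
λ = −ln(0.96242620)/2.9180 = 0.013125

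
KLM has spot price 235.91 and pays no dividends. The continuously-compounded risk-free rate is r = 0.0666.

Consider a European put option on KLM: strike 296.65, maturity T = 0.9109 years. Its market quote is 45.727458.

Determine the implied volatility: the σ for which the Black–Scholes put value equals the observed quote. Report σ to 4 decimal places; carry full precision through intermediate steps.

sigma = 0.1558

At σ = 0.1558 the Black–Scholes value reproduces the quote:
σ√T = 0.1558·√0.9109 = 0.148697
d₁ = (ln(S/K) + (r+σ²/2)T) / (σ√T) = (ln(235.91/296.65) + (0.0666+0.1558²/2)·0.9109) / 0.148697 = (-0.229103 + 0.071721) / 0.148697 = -1.058401
d₂ = d₁ − σ√T = -1.058401 − 0.148697 = -1.207098
e^{−rT} = 0.941138
N(−d₁) = 0.855064,  N(−d₂) = 0.886303
V = K·e^{−rT}·N(−d₂) − S·N(−d₁) = 247.445519 − 201.718062 = 45.727458 (equal to the quote); since ∂V/∂σ > 0 for all σ, the implied volatility is unique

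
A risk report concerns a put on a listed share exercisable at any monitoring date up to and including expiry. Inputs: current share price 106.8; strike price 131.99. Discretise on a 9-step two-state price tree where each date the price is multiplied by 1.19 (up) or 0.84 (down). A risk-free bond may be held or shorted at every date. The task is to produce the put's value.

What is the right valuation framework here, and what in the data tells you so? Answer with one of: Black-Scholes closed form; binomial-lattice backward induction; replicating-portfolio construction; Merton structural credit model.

Key observation: with exercise allowed before expiry on a discrete up/down model (9 steps from spot 106.8), the strike-131.99 put's value must be rolled back through the tree testing early exercise at each node.

framework: binomial-lattice backward induction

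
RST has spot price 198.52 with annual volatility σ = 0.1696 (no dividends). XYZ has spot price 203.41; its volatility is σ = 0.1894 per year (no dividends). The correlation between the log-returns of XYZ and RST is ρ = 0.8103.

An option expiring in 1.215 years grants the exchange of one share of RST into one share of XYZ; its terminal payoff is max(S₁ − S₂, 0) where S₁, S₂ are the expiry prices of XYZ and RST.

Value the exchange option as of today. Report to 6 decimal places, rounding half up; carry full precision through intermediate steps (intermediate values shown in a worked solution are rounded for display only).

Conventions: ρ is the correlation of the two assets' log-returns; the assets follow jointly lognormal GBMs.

exchange price = 12.541337

σ_eff = √(σ₁² + σ₂² − 2ρσ₁σ₂) = √(0.1894² + 0.1696² − 2·0.8103·0.1894·0.1696) = 0.112157
d₁ = (ln(S₁/S₂) + (q₂ − q₁ + σ_eff²/2)T) / (σ_eff√T) = (ln(203.41/198.52) + (0.0 − 0.0 + 0.006290)·1.215) / 0.123627 = 0.258645
d₂ = d₁ − σ_eff√T = 0.258645 − 0.123627 = 0.135018
N(d₁) = 0.602046,  N(d₂) = 0.553701
V = S₁·e^{−q₁T}·N(d₁) − S₂·e^{−q₂T}·N(d₂) = 122.462088 − 109.920750 = 12.541337
Key observation: pricing in RST-units makes this a unit-strike call on the ratio S₁/S₂ — the risk-free rate cancels and cannot affect the value.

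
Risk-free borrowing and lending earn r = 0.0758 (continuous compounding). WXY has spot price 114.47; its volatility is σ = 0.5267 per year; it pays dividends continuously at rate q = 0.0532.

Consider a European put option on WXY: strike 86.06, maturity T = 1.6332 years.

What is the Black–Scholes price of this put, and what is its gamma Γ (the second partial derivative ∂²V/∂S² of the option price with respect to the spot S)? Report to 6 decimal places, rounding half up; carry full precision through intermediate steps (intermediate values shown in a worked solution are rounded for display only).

price = 11.949894
Γ = 0.003405

σ√T = 0.5267·√1.6332 = 0.673105
d₁ = (ln(S/K) + (r−q+σ²/2)T) / (σ√T) = (ln(114.47/86.06) + (0.0758−0.0532+0.5267²/2)·1.6332) / 0.673105 = (0.285268 + 0.263446) / 0.673105 = 0.815197
d₂ = d₁ − σ√T = 0.815197 − 0.673105 = 0.142092
e^{−rT} = 0.883560
e^{−qT} = 0.916781
N(−d₁) = 0.207480,  N(−d₂) = 0.443504
Put price V = K·e^{−rT}·N(−d₂) − S·e^{−qT}·N(−d₁) = 33.723630 − 21.773736 = 11.949894
φ(d₁) = (1/√(2π))·e^{−d₁²/2} = 0.286158
Γ = e^{−qT}·φ(d₁) / (S·σ·√T) = 0.003405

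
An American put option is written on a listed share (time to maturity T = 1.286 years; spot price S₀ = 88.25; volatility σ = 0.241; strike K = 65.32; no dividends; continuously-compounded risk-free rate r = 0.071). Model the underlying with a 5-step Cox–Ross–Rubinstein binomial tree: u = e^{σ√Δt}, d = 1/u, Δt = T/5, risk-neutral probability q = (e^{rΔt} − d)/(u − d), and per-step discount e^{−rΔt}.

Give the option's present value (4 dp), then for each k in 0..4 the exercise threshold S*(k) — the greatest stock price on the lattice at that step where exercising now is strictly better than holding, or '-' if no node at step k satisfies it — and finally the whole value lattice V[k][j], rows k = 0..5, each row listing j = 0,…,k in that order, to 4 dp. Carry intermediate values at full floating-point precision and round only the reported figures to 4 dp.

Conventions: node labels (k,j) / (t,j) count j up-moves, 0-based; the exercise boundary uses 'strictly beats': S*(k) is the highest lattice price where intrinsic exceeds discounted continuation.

price = 0.8028
boundary = - - - - 54.1242
tree:
0.8028
1.5968 0.1662
3.1270 0.3717 0.0000
5.9999 0.8313 0.0000 0.0000
11.1958 1.8595 0.0000 0.0000 0.0000
17.4227 4.1593 0.0000 0.0000 0.0000 0.0000

params: Δt=0.25720 u=1.13001 d=0.88495 q=0.54469 e^(-rΔt)=0.98190
t_5 payoffs: 17.4227 4.1593 0.0000 0.0000 0.0000 0.0000
t_4: node(4,0) S=54.1242 payoff=11.1958 vs cont=10.0138 → 11.1958 [stop]  node(4,1) S=69.1120 payoff=0.0000 vs cont=1.8595 → 1.8595 [wait]  node(4,2) S=88.2500 payoff=0.0000 vs cont=0.0000 → 0.0000 [wait]  node(4,3) S=112.6876 payoff=0.0000 vs cont=0.0000 → 0.0000 [wait]  node(4,4) S=143.8923 payoff=0.0000 vs cont=0.0000 → 0.0000 [wait]  ⇒ S*(4)=54.1242
t_3: node(3,0) S=61.1607 payoff=4.1593 vs cont=5.9999 → 5.9999 [wait]  node(3,1) S=78.0969 payoff=0.0000 vs cont=0.8313 → 0.8313 [wait]  node(3,2) S=99.7230 payoff=0.0000 vs cont=0.0000 → 0.0000 [wait]  node(3,3) S=127.3377 payoff=0.0000 vs cont=0.0000 → 0.0000 [wait]  ⇒ S*(3)=-
t_2: node(2,0) S=69.1120 payoff=0.0000 vs cont=3.1270 → 3.1270 [wait]  node(2,1) S=88.2500 payoff=0.0000 vs cont=0.3717 → 0.3717 [wait]  node(2,2) S=112.6876 payoff=0.0000 vs cont=0.0000 → 0.0000 [wait]  ⇒ S*(2)=-
t_1: node(1,0) S=78.0969 payoff=0.0000 vs cont=1.5968 → 1.5968 [wait]  node(1,1) S=99.7230 payoff=0.0000 vs cont=0.1662 → 0.1662 [wait]  ⇒ S*(1)=-
t_0: node(0,0) S=88.2500 payoff=0.0000 vs cont=0.8028 → 0.8028 [wait]  ⇒ S*(0)=-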